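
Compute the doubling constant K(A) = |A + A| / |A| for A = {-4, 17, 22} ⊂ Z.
K = |A + A| / |A| = 6/3 = 2

Enumerate A + A = {a + b : a, b ∈ A}. With |A| = 3, there are |A|^2 = 9 ordered sum pairs; collecting distinct values, A + A = {-8, 13, 18, 34, 39, 44}, so |A + A| = 6. Thus K = 6/3 = 2. For comparison, the minimum possible |A + A| over all 3-element sets is 2·3 − 1 = 5 (so min K = 5/3), attained only by arithmetic progressions.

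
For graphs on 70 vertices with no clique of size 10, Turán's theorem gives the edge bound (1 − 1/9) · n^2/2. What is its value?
Turán density bound = (8/9) · 70^2/2 = 19600/9 ≈ 2177.7778

Turán's theorem: ex(n, K_{r+1}) is achieved by the complete r-partite Turán graph T(n, r) with parts as balanced as possible, and is at most (1 − 1/r) · n^2/2. For r = 9, n = 70: the density bound is (8/9) · 4900/2 = 19600/9 ≈ 2177.7778. The integer-valued extremum is e(T(70, 9)) = 2177, which is strictly less than the density bound 19600/9 since 9 ∤ 70 (the parts of T(70, 9) cannot all be equal).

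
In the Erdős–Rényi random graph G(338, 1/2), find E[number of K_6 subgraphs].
E[# K_6] = C(338, 6) · (1/2)^C(6, 2) = 1980564039636 / 2^15 = 495141009909/8192 ≈ 60442017.811157

For each 6-subset S of vertices (there are C(338, 6) = 1980564039636 such S), let X_S = 1 if S induces a K_6 (all C(6, 2) = 15 edges present). Then P(X_S = 1) = (1/2)^15 = 1/32768. By linearity of expectation, E[# K_6] = C(338, 6) · (1/2)^15 = 1980564039636 / 32768 = 495141009909/8192 ≈ 60442017.811157.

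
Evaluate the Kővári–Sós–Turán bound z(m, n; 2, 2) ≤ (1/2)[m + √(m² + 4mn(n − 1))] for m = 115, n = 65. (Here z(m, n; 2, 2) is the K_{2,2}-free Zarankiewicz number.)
z(115, 65; 2, 2) ≤ (1/2)[115 + √(115² + 4·115·65·64)] = (1/2)[115 + √1926825] = 751.5506

Kővári–Sós–Turán: let r_1, ..., r_115 be the row sums and z = Σ r_i the total number of 1s. Each pair of columns can share at most one row with both entries 1 (else a 2×2 all-ones block appears), so Σ_i C(r_i, 2) ≤ C(65, 2) = 2080. By convexity Σ_i C(r_i, 2) ≥ 115·C(z/115, 2) = z(z − 115)/(2·115), giving z² − 115z − 115·65·64 ≤ 0 and hence z ≤ (1/2)[115 + √(13225 + 4·478400)] = (1/2)[115 + √1926825] ≈ (1/2)(115 + 1388.1012) = 751.5506.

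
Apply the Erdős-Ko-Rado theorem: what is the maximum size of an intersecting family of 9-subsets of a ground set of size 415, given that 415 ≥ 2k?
max |F| = C(414, 8) = 19995425223496173

The Erdős-Ko-Rado theorem states: for n ≥ 2k, an intersecting family of k-subsets of an n-element set has size at most C(n − 1, k − 1), with equality for 'star' families {A ⊆ [n] : |A| = k, i ∈ A} (fix an element i). For n = 415, k = 9: C(414, 8) = 19995425223496173.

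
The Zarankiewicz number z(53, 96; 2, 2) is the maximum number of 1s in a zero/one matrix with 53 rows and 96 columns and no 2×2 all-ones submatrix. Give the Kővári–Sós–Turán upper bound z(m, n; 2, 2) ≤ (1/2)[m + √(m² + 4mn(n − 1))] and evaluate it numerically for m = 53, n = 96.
z(53, 96; 2, 2) ≤ (1/2)[53 + √(53² + 4·53·96·95)] = (1/2)[53 + √1936249] = 722.2458

Kővári–Sós–Turán: let r_1, ..., r_53 be the row sums and z = Σ r_i the total number of 1s. Each pair of columns can share at most one row with both entries 1 (else a 2×2 all-ones block appears), so Σ_i C(r_i, 2) ≤ C(96, 2) = 4560. By convexity Σ_i C(r_i, 2) ≥ 53·C(z/53, 2) = z(z − 53)/(2·53), giving z² − 53z − 53·96·95 ≤ 0 and hence z ≤ (1/2)[53 + √(2809 + 4·483360)] = (1/2)[53 + √1936249] ≈ (1/2)(53 + 1391.4916) = 722.2458.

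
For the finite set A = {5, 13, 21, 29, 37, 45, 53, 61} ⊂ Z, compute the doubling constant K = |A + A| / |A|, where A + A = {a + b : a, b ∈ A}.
K = |A + A| / |A| = 15/8

Enumerate A + A = {a + b : a, b ∈ A}. With |A| = 8, there are |A|^2 = 64 ordered sum pairs; collecting distinct values, A + A = {10, 18, 26, 34, 42, 50, 58, 66, 74, 82, 90, 98, 106, 114, 122}, so |A + A| = 15. Thus K = 15/8. Here |A + A| = 2|A| − 1 = 15, the minimum possible — so K = 15/8 is minimal, which holds iff A is an arithmetic progression.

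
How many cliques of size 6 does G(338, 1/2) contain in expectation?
E[# K_6] = C(338, 6) · (1/2)^C(6, 2) = 1980564039636 / 2^15 = 495141009909/8192 ≈ 60442017.811157

For each 6-subset S of vertices (there are C(338, 6) = 1980564039636 such S), let X_S = 1 if S induces a K_6 (all C(6, 2) = 15 edges present). Then P(X_S = 1) = (1/2)^15 = 1/32768. By linearity of expectation, E[# K_6] = C(338, 6) · (1/2)^15 = 1980564039636 / 32768 = 495141009909/8192 ≈ 60442017.811157.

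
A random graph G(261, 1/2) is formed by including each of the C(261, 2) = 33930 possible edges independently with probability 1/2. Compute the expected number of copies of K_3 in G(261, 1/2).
E[# K_3] = C(261, 3) · (1/2)^C(3, 2) = 2929290 / 2^3 = 1464645/4 = 366161.25

For each 3-subset S of vertices (there are C(261, 3) = 2929290 such S), let X_S = 1 if S induces a K_3 (all C(3, 2) = 3 edges present). Then P(X_S = 1) = (1/2)^3 = 1/8. By linearity of expectation, E[# K_3] = C(261, 3) · (1/2)^3 = 2929290 / 8 = 1464645/4 = 366161.25.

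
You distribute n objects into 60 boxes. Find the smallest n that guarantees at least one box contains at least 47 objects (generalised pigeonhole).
n = (47 − 1)·60 + 1 = 2761

By the generalised pigeonhole principle, to guarantee some box contains ≥ r objects we need more than (r − 1) · k objects total. Threshold: n = (r − 1) · k + 1. With r = 47 and k = 60: n = 46 · 60 + 1 = 2760 + 1 = 2761. For n = 2760 = 46 · 60, we can put exactly 46 objects in every box, avoiding 47 in any single one — so 2761 is tight.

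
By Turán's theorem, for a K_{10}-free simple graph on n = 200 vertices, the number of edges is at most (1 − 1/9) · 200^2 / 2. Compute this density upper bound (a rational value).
Turán density bound = (8/9) · 200^2/2 = 160000/9 ≈ 17777.7778

Turán's theorem: ex(n, K_{r+1}) is achieved by the complete r-partite Turán graph T(n, r) with parts as balanced as possible, and is at most (1 − 1/r) · n^2/2. For r = 9, n = 200: the density bound is (8/9) · 40000/2 = 160000/9 ≈ 17777.7778. The integer-valued extremum is e(T(200, 9)) = 17777, which is strictly less than the density bound 160000/9 since 9 ∤ 200 (the parts of T(200, 9) cannot all be equal).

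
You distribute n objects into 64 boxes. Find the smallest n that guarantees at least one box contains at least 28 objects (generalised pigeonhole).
n = (28 − 1)·64 + 1 = 1729

By the generalised pigeonhole principle, to guarantee some box contains ≥ r objects we need more than (r − 1) · k objects total. Threshold: n = (r − 1) · k + 1. With r = 28 and k = 64: n = 27 · 64 + 1 = 1728 + 1 = 1729. For n = 1728 = 27 · 64, we can put exactly 27 objects in every box, avoiding 28 in any single one — so 1729 is tight.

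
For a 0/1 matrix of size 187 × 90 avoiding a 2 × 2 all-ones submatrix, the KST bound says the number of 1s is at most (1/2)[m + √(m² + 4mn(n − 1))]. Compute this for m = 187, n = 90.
z(187, 90; 2, 2) ≤ (1/2)[187 + √(187² + 4·187·90·89)] = (1/2)[187 + √6026449] = 1320.9413

Kővári–Sós–Turán: let r_1, ..., r_187 be the row sums and z = Σ r_i the total number of 1s. Each pair of columns can share at most one row with both entries 1 (else a 2×2 all-ones block appears), so Σ_i C(r_i, 2) ≤ C(90, 2) = 4005. By convexity Σ_i C(r_i, 2) ≥ 187·C(z/187, 2) = z(z − 187)/(2·187), giving z² − 187z − 187·90·89 ≤ 0 and hence z ≤ (1/2)[187 + √(34969 + 4·1497870)] = (1/2)[187 + √6026449] ≈ (1/2)(187 + 2454.8827) = 1320.9413.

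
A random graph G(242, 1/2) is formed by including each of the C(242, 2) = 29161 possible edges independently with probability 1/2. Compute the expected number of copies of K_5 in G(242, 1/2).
E[# K_5] = C(242, 5) · (1/2)^C(5, 2) = 6634944008 / 2^10 = 829368001/128 = 6479437.5078125

For each 5-subset S of vertices (there are C(242, 5) = 6634944008 such S), let X_S = 1 if S induces a K_5 (all C(5, 2) = 10 edges present). Then P(X_S = 1) = (1/2)^10 = 1/1024. By linearity of expectation, E[# K_5] = C(242, 5) · (1/2)^10 = 6634944008 / 1024 = 829368001/128 = 6479437.5078125.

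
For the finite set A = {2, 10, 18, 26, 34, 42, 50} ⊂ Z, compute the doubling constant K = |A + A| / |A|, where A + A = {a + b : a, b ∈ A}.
K = |A + A| / |A| = 13/7

Enumerate A + A = {a + b : a, b ∈ A}. With |A| = 7, there are |A|^2 = 49 ordered sum pairs; collecting distinct values, A + A = {4, 12, 20, 28, 36, 44, 52, 60, 68, 76, 84, 92, 100}, so |A + A| = 13. Thus K = 13/7. Here |A + A| = 2|A| − 1 = 13, the minimum possible — so K = 13/7 is minimal, which holds iff A is an arithmetic progression.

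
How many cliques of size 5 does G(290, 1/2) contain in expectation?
E[# K_5] = C(290, 5) · (1/2)^C(5, 2) = 16510301808 / 2^10 = 1031893863/64 = 16123341.609375

For each 5-subset S of vertices (there are C(290, 5) = 16510301808 such S), let X_S = 1 if S induces a K_5 (all C(5, 2) = 10 edges present). Then P(X_S = 1) = (1/2)^10 = 1/1024. By linearity of expectation, E[# K_5] = C(290, 5) · (1/2)^10 = 16510301808 / 1024 = 1031893863/64 = 16123341.609375.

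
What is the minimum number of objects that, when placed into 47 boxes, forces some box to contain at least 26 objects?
n = (26 − 1)·47 + 1 = 1176

By the generalised pigeonhole principle, to guarantee some box contains ≥ r objects we need more than (r − 1) · k objects total. Threshold: n = (r − 1) · k + 1. With r = 26 and k = 47: n = 25 · 47 + 1 = 1175 + 1 = 1176. For n = 1175 = 25 · 47, we can put exactly 25 objects in every box, avoiding 26 in any single one — so 1176 is tight.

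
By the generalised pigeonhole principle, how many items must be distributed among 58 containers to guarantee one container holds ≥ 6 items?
n = (6 − 1)·58 + 1 = 291

By the generalised pigeonhole principle, to guarantee some box contains ≥ r objects we need more than (r − 1) · k objects total. Threshold: n = (r − 1) · k + 1. With r = 6 and k = 58: n = 5 · 58 + 1 = 290 + 1 = 291. For n = 290 = 5 · 58, we can put exactly 5 objects in every box, avoiding 6 in any single one — so 291 is tight.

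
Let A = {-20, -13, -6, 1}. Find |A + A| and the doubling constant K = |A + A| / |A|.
K = |A + A| / |A| = 7/4

Enumerate A + A = {a + b : a, b ∈ A}. With |A| = 4, there are |A|^2 = 16 ordered sum pairs; collecting distinct values, A + A = {-40, -33, -26, -19, -12, -5, 2}, so |A + A| = 7. Thus K = 7/4. Here |A + A| = 2|A| − 1 = 7, the minimum possible — so K = 7/4 is minimal, which holds iff A is an arithmetic progression.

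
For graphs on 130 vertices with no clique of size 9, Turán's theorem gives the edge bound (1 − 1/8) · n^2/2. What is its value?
Turán density bound = (7/8) · 130^2/2 = 29575/4 ≈ 7393.75

Turán's theorem: ex(n, K_{r+1}) is achieved by the complete r-partite Turán graph T(n, r) with parts as balanced as possible, and is at most (1 − 1/r) · n^2/2. For r = 8, n = 130: the density bound is (7/8) · 16900/2 = 29575/4 ≈ 7393.75. The integer-valued extremum is e(T(130, 8)) = 7393, which is strictly less than the density bound 29575/4 since 8 ∤ 130 (the parts of T(130, 8) cannot all be equal).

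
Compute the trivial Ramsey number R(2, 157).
R(2, 157) = 157

R(2, k) = k for all k ≥ 2: in a 2-colouring of K_k, either some edge is red (a red K_2) or all edges are blue (a blue K_k). And K_{156} coloured all-blue has no blue K_157, so R(2, 157) > 156. Hence R(2, 157) = 157.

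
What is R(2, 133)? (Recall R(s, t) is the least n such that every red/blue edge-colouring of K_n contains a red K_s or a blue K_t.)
R(2, 133) = 133

R(2, k) = k for all k ≥ 2: in a 2-colouring of K_k, either some edge is red (a red K_2) or all edges are blue (a blue K_k). And K_{132} coloured all-blue has no blue K_133, so R(2, 133) > 132. Hence R(2, 133) = 133.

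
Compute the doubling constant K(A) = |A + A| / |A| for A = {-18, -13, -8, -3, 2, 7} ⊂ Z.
K = |A + A| / |A| = 11/6

Enumerate A + A = {a + b : a, b ∈ A}. With |A| = 6, there are |A|^2 = 36 ordered sum pairs; collecting distinct values, A + A = {-36, -31, -26, -21, -16, -11, -6, -1, 4, 9, 14}, so |A + A| = 11. Thus K = 11/6. Here |A + A| = 2|A| − 1 = 11, the minimum possible — so K = 11/6 is minimal, which holds iff A is an arithmetic progression.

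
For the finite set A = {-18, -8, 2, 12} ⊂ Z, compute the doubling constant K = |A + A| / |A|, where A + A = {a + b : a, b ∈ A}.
K = |A + A| / |A| = 7/4

Enumerate A + A = {a + b : a, b ∈ A}. With |A| = 4, there are |A|^2 = 16 ordered sum pairs; collecting distinct values, A + A = {-36, -26, -16, -6, 4, 14, 24}, so |A + A| = 7. Thus K = 7/4. Here |A + A| = 2|A| − 1 = 7, the minimum possible — so K = 7/4 is minimal, which holds iff A is an arithmetic progression.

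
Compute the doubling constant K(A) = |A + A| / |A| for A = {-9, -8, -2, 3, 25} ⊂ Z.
K = |A + A| / |A| = 15/5 = 3

Enumerate A + A = {a + b : a, b ∈ A}. With |A| = 5, there are |A|^2 = 25 ordered sum pairs; collecting distinct values, A + A = {-18, -17, -16, -11, -10, -6, -5, -4, 1, 6, 16, 17, 23, 28, 50}, so |A + A| = 15. Thus K = 15/5 = 3. For comparison, the minimum possible |A + A| over all 5-element sets is 2·5 − 1 = 9 (so min K = 9/5), attained only by arithmetic progressions.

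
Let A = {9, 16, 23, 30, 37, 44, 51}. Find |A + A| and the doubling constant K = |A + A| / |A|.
K = |A + A| / |A| = 13/7

Enumerate A + A = {a + b : a, b ∈ A}. With |A| = 7, there are |A|^2 = 49 ordered sum pairs; collecting distinct values, A + A = {18, 25, 32, 39, 46, 53, 60, 67, 74, 81, 88, 95, 102}, so |A + A| = 13. Thus K = 13/7. Here |A + A| = 2|A| − 1 = 13, the minimum possible — so K = 13/7 is minimal, which holds iff A is an arithmetic progression.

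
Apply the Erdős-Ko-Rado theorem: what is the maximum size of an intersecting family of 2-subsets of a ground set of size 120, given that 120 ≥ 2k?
max |F| = C(119, 1) = 119

The Erdős-Ko-Rado theorem states: for n ≥ 2k, an intersecting family of k-subsets of an n-element set has size at most C(n − 1, k − 1), with equality for 'star' families {A ⊆ [n] : |A| = k, i ∈ A} (fix an element i). For n = 120, k = 2: C(119, 1) = 119.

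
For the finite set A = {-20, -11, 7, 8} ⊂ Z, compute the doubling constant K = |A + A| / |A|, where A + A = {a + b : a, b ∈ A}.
K = |A + A| / |A| = 10/4 = 5/2

Enumerate A + A = {a + b : a, b ∈ A}. With |A| = 4, there are |A|^2 = 16 ordered sum pairs; collecting distinct values, A + A = {-40, -31, -22, -13, -12, -4, -3, 14, 15, 16}, so |A + A| = 10. Thus K = 10/4 = 5/2. For comparison, the minimum possible |A + A| over all 4-element sets is 2·4 − 1 = 7 (so min K = 7/4), attained only by arithmetic progressions.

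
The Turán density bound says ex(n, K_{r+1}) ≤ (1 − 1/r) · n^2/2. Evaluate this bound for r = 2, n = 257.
Turán density bound = (1/2) · 257^2/2 = 66049/4 ≈ 16512.25

Turán's theorem: ex(n, K_{r+1}) is achieved by the complete r-partite Turán graph T(n, r) with parts as balanced as possible, and is at most (1 − 1/r) · n^2/2. For r = 2, n = 257: the density bound is (1/2) · 66049/2 = 66049/4 ≈ 16512.25. The integer-valued extremum is e(T(257, 2)) = 16512, which is strictly less than the density bound 66049/4 since 2 ∤ 257 (the parts of T(257, 2) cannot all be equal).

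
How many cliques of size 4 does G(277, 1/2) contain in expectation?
E[# K_4] = C(277, 4) · (1/2)^C(4, 2) = 240027425 / 2^6 = 3750428.515625

For each 4-subset S of vertices (there are C(277, 4) = 240027425 such S), let X_S = 1 if S induces a K_4 (all C(4, 2) = 6 edges present). Then P(X_S = 1) = (1/2)^6 = 1/64. By linearity of expectation, E[# K_4] = C(277, 4) · (1/2)^6 = 240027425 / 64 = 3750428.515625.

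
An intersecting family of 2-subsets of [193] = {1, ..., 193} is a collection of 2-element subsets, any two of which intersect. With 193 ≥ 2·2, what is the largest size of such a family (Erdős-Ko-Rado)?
max |F| = C(192, 1) = 192

Erdős-Ko-Rado (1961): when n ≥ 2k, max |F| = C(n−1, k−1). The bound is attained by the star {A : i ∈ A} for any fixed i ∈ [n]. Here C(193−1, 2−1) = C(192, 1) = 192.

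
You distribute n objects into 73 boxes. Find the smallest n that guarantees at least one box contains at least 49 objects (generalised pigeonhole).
n = (49 − 1)·73 + 1 = 3505

By the generalised pigeonhole principle, to guarantee some box contains ≥ r objects we need more than (r − 1) · k objects total. Threshold: n = (r − 1) · k + 1. With r = 49 and k = 73: n = 48 · 73 + 1 = 3504 + 1 = 3505. For n = 3504 = 48 · 73, we can put exactly 48 objects in every box, avoiding 49 in any single one — so 3505 is tight.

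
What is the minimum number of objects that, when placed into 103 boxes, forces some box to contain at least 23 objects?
n = (23 − 1)·103 + 1 = 2267

By the generalised pigeonhole principle, to guarantee some box contains ≥ r objects we need more than (r − 1) · k objects total. Threshold: n = (r − 1) · k + 1. With r = 23 and k = 103: n = 22 · 103 + 1 = 2266 + 1 = 2267. For n = 2266 = 22 · 103, we can put exactly 22 objects in every box, avoiding 23 in any single one — so 2267 is tight.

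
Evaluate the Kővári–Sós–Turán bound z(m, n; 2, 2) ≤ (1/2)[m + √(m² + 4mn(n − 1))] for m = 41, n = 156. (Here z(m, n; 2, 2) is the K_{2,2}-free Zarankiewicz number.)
z(41, 156; 2, 2) ≤ (1/2)[41 + √(41² + 4·41·156·155)] = (1/2)[41 + √3967201] = 1016.3917

Kővári–Sós–Turán: let r_1, ..., r_41 be the row sums and z = Σ r_i the total number of 1s. Each pair of columns can share at most one row with both entries 1 (else a 2×2 all-ones block appears), so Σ_i C(r_i, 2) ≤ C(156, 2) = 12090. By convexity Σ_i C(r_i, 2) ≥ 41·C(z/41, 2) = z(z − 41)/(2·41), giving z² − 41z − 41·156·155 ≤ 0 and hence z ≤ (1/2)[41 + √(1681 + 4·991380)] = (1/2)[41 + √3967201] ≈ (1/2)(41 + 1991.7834) = 1016.3917.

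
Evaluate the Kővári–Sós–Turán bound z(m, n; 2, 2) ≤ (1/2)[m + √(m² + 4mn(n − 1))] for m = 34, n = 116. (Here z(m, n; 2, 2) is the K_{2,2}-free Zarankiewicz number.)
z(34, 116; 2, 2) ≤ (1/2)[34 + √(34² + 4·34·116·115)] = (1/2)[34 + √1815396] = 690.6832

Kővári–Sós–Turán: let r_1, ..., r_34 be the row sums and z = Σ r_i the total number of 1s. Each pair of columns can share at most one row with both entries 1 (else a 2×2 all-ones block appears), so Σ_i C(r_i, 2) ≤ C(116, 2) = 6670. By convexity Σ_i C(r_i, 2) ≥ 34·C(z/34, 2) = z(z − 34)/(2·34), giving z² − 34z − 34·116·115 ≤ 0 and hence z ≤ (1/2)[34 + √(1156 + 4·453560)] = (1/2)[34 + √1815396] ≈ (1/2)(34 + 1347.3663) = 690.6832.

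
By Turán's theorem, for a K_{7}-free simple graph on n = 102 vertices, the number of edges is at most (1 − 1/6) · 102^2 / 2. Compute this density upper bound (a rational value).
Turán density bound = (5/6) · 102^2/2 = 4335

Turán's theorem: ex(n, K_{r+1}) is achieved by the complete r-partite Turán graph T(n, r) with parts as balanced as possible, and is at most (1 − 1/r) · n^2/2. For r = 6, n = 102: the density bound is (5/6) · 10404/2 = 4335. Since 6 ∣ 102, the Turán graph T(102, 6) has parts of equal size 17, and its edge count e(T(102, 6)) = 4335 attains the density bound exactly.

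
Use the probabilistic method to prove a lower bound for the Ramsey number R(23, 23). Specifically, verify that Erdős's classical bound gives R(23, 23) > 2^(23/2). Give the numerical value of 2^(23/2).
2^(23/2) = 2896.3094; so R(23, 23) > 2896.3094

Colour each edge of K_n uniformly at random with red/blue. The expected number of monochromatic K_23 is C(n, 23) · 2 · 2^(−C(23,2)). If C(n, 23) · 2^(1 − C(23,2)) < 1, then with positive probability no monochromatic K_23 exists, so R(23, 23) > n. The standard estimate C(n, 23) ≤ n^23/23! shows this inequality holds whenever n ≤ 2^(23/2) (since 23! · 2^(C(23,2) − 1) > 2^(23^2/2) ≥ n^23). Hence R(23, 23) > 2^(23/2) = 2896.3094.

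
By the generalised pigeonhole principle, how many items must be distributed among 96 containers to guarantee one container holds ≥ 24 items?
n = (24 − 1)·96 + 1 = 2209

By the generalised pigeonhole principle, to guarantee some box contains ≥ r objects we need more than (r − 1) · k objects total. Threshold: n = (r − 1) · k + 1. With r = 24 and k = 96: n = 23 · 96 + 1 = 2208 + 1 = 2209. For n = 2208 = 23 · 96, we can put exactly 23 objects in every box, avoiding 24 in any single one — so 2209 is tight.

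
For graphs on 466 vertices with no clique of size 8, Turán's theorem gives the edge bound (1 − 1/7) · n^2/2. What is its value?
Turán density bound = (6/7) · 466^2/2 = 651468/7 ≈ 93066.8571

Turán's theorem: ex(n, K_{r+1}) is achieved by the complete r-partite Turán graph T(n, r) with parts as balanced as possible, and is at most (1 − 1/r) · n^2/2. For r = 7, n = 466: the density bound is (6/7) · 217156/2 = 651468/7 ≈ 93066.8571. The integer-valued extremum is e(T(466, 7)) = 93066, which is strictly less than the density bound 651468/7 since 7 ∤ 466 (the parts of T(466, 7) cannot all be equal).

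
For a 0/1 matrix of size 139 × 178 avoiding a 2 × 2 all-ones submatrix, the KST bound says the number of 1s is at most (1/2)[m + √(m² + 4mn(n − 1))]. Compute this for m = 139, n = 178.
z(139, 178; 2, 2) ≤ (1/2)[139 + √(139² + 4·139·178·177)] = (1/2)[139 + √17536657] = 2163.3396

Kővári–Sós–Turán: let r_1, ..., r_139 be the row sums and z = Σ r_i the total number of 1s. Each pair of columns can share at most one row with both entries 1 (else a 2×2 all-ones block appears), so Σ_i C(r_i, 2) ≤ C(178, 2) = 15753. By convexity Σ_i C(r_i, 2) ≥ 139·C(z/139, 2) = z(z − 139)/(2·139), giving z² − 139z − 139·178·177 ≤ 0 and hence z ≤ (1/2)[139 + √(19321 + 4·4379334)] = (1/2)[139 + √17536657] ≈ (1/2)(139 + 4187.6792) = 2163.3396.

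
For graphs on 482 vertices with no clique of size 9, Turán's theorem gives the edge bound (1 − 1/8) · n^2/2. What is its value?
Turán density bound = (7/8) · 482^2/2 = 406567/4 ≈ 101641.75

Turán's theorem: ex(n, K_{r+1}) is achieved by the complete r-partite Turán graph T(n, r) with parts as balanced as possible, and is at most (1 − 1/r) · n^2/2. For r = 8, n = 482: the density bound is (7/8) · 232324/2 = 406567/4 ≈ 101641.75. The integer-valued extremum is e(T(482, 8)) = 101641, which is strictly less than the density bound 406567/4 since 8 ∤ 482 (the parts of T(482, 8) cannot all be equal).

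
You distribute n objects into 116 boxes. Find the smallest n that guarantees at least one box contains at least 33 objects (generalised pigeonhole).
n = (33 − 1)·116 + 1 = 3713

By the generalised pigeonhole principle, to guarantee some box contains ≥ r objects we need more than (r − 1) · k objects total. Threshold: n = (r − 1) · k + 1. With r = 33 and k = 116: n = 32 · 116 + 1 = 3712 + 1 = 3713. For n = 3712 = 32 · 116, we can put exactly 32 objects in every box, avoiding 33 in any single one — so 3713 is tight.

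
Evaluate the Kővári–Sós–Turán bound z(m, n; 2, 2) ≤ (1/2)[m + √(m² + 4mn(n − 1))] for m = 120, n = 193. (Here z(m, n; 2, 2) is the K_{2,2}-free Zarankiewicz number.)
z(120, 193; 2, 2) ≤ (1/2)[120 + √(120² + 4·120·193·192)] = (1/2)[120 + √17801280] = 2169.5782

Kővári–Sós–Turán: let r_1, ..., r_120 be the row sums and z = Σ r_i the total number of 1s. Each pair of columns can share at most one row with both entries 1 (else a 2×2 all-ones block appears), so Σ_i C(r_i, 2) ≤ C(193, 2) = 18528. By convexity Σ_i C(r_i, 2) ≥ 120·C(z/120, 2) = z(z − 120)/(2·120), giving z² − 120z − 120·193·192 ≤ 0 and hence z ≤ (1/2)[120 + √(14400 + 4·4446720)] = (1/2)[120 + √17801280] ≈ (1/2)(120 + 4219.1563) = 2169.5782.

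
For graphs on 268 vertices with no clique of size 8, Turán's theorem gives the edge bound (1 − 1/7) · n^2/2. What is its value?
Turán density bound = (6/7) · 268^2/2 = 215472/7 ≈ 30781.7143

Turán's theorem: ex(n, K_{r+1}) is achieved by the complete r-partite Turán graph T(n, r) with parts as balanced as possible, and is at most (1 − 1/r) · n^2/2. For r = 7, n = 268: the density bound is (6/7) · 71824/2 = 215472/7 ≈ 30781.7143. The integer-valued extremum is e(T(268, 7)) = 30781, which is strictly less than the density bound 215472/7 since 7 ∤ 268 (the parts of T(268, 7) cannot all be equal).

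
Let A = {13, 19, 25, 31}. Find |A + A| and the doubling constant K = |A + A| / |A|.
K = |A + A| / |A| = 7/4

Enumerate A + A = {a + b : a, b ∈ A}. With |A| = 4, there are |A|^2 = 16 ordered sum pairs; collecting distinct values, A + A = {26, 32, 38, 44, 50, 56, 62}, so |A + A| = 7. Thus K = 7/4. Here |A + A| = 2|A| − 1 = 7, the minimum possible — so K = 7/4 is minimal, which holds iff A is an arithmetic progression.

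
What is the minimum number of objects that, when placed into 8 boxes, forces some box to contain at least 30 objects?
n = (30 − 1)·8 + 1 = 233

By the generalised pigeonhole principle, to guarantee some box contains ≥ r objects we need more than (r − 1) · k objects total. Threshold: n = (r − 1) · k + 1. With r = 30 and k = 8: n = 29 · 8 + 1 = 232 + 1 = 233. For n = 232 = 29 · 8, we can put exactly 29 objects in every box, avoiding 30 in any single one — so 233 is tight.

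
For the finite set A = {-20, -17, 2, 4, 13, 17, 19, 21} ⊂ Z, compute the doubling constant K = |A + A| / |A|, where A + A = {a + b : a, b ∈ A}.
K = |A + A| / |A| = 31/8

Enumerate A + A = {a + b : a, b ∈ A}. With |A| = 8, there are |A|^2 = 64 ordered sum pairs; collecting distinct values, A + A = {-40, -37, -34, -18, -16, -15, -13, -7, -4, -3, -1, 0, 1, 2, 4, 6, 8, 15, 17, 19, 21, 23, 25, 26, 30, 32, 34, 36, 38, 40, 42}, so |A + A| = 31. Thus K = 31/8. For comparison, the minimum possible |A + A| over all 8-element sets is 2·8 − 1 = 15 (so min K = 15/8), attained only by arithmetic progressions.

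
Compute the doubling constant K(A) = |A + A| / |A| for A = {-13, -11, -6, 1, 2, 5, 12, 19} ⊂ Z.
K = |A + A| / |A| = 30/8 = 15/4

Enumerate A + A = {a + b : a, b ∈ A}. With |A| = 8, there are |A|^2 = 64 ordered sum pairs; collecting distinct values, A + A = {-26, -24, -22, -19, -17, -12, -11, -10, -9, -8, -6, -5, -4, -1, 1, 2, 3, 4, 6, 7, 8, 10, 13, 14, 17, 20, 21, 24, 31, 38}, so |A + A| = 30. Thus K = 30/8 = 15/4. For comparison, the minimum possible |A + A| over all 8-element sets is 2·8 − 1 = 15 (so min K = 15/8), attained only by arithmetic progressions.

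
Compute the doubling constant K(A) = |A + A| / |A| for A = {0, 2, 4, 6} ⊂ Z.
K = |A + A| / |A| = 7/4

Enumerate A + A = {a + b : a, b ∈ A}. With |A| = 4, there are |A|^2 = 16 ordered sum pairs; collecting distinct values, A + A = {0, 2, 4, 6, 8, 10, 12}, so |A + A| = 7. Thus K = 7/4. Here |A + A| = 2|A| − 1 = 7, the minimum possible — so K = 7/4 is minimal, which holds iff A is an arithmetic progression.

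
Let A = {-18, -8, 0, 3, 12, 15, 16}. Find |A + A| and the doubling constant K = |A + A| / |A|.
K = |A + A| / |A| = 27/7

Enumerate A + A = {a + b : a, b ∈ A}. With |A| = 7, there are |A|^2 = 49 ordered sum pairs; collecting distinct values, A + A = {-36, -26, -18, -16, -15, -8, -6, -5, -3, -2, 0, 3, 4, 6, 7, 8, 12, 15, 16, 18, 19, 24, 27, 28, 30, 31, 32}, so |A + A| = 27. Thus K = 27/7. For comparison, the minimum possible |A + A| over all 7-element sets is 2·7 − 1 = 13 (so min K = 13/7), attained only by arithmetic progressions.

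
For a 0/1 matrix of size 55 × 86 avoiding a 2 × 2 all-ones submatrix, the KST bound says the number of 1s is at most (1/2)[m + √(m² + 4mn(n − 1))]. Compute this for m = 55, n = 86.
z(55, 86; 2, 2) ≤ (1/2)[55 + √(55² + 4·55·86·85)] = (1/2)[55 + √1611225] = 662.1702

Kővári–Sós–Turán: let r_1, ..., r_55 be the row sums and z = Σ r_i the total number of 1s. Each pair of columns can share at most one row with both entries 1 (else a 2×2 all-ones block appears), so Σ_i C(r_i, 2) ≤ C(86, 2) = 3655. By convexity Σ_i C(r_i, 2) ≥ 55·C(z/55, 2) = z(z − 55)/(2·55), giving z² − 55z − 55·86·85 ≤ 0 and hence z ≤ (1/2)[55 + √(3025 + 4·402050)] = (1/2)[55 + √1611225] ≈ (1/2)(55 + 1269.3404) = 662.1702.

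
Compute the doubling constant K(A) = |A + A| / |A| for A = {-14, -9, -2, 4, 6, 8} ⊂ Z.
K = |A + A| / |A| = 20/6 = 10/3

Enumerate A + A = {a + b : a, b ∈ A}. With |A| = 6, there are |A|^2 = 36 ordered sum pairs; collecting distinct values, A + A = {-28, -23, -18, -16, -11, -10, -8, -6, -5, -4, -3, -1, 2, 4, 6, 8, 10, 12, 14, 16}, so |A + A| = 20. Thus K = 20/6 = 10/3. For comparison, the minimum possible |A + A| over all 6-element sets is 2·6 − 1 = 11 (so min K = 11/6), attained only by arithmetic progressions.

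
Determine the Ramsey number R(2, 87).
R(2, 87) = 87

R(2, k) = k for all k ≥ 2: in a 2-colouring of K_k, either some edge is red (a red K_2) or all edges are blue (a blue K_k). And K_{86} coloured all-blue has no blue K_87, so R(2, 87) > 86. Hence R(2, 87) = 87.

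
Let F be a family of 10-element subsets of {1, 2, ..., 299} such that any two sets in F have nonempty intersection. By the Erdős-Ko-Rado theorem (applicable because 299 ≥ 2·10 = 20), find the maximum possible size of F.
max |F| = C(298, 9) = 45207677551849890

The Erdős-Ko-Rado theorem states: for n ≥ 2k, an intersecting family of k-subsets of an n-element set has size at most C(n − 1, k − 1), with equality for 'star' families {A ⊆ [n] : |A| = k, i ∈ A} (fix an element i). For n = 299, k = 10: C(298, 9) = 45207677551849890.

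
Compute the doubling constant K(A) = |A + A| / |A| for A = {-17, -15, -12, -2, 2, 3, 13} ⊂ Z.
K = |A + A| / |A| = 25/7

Enumerate A + A = {a + b : a, b ∈ A}. With |A| = 7, there are |A|^2 = 49 ordered sum pairs; collecting distinct values, A + A = {-34, -32, -30, -29, -27, -24, -19, -17, -15, -14, -13, -12, -10, -9, -4, -2, 0, 1, 4, 5, 6, 11, 15, 16, 26}, so |A + A| = 25. Thus K = 25/7. For comparison, the minimum possible |A + A| over all 7-element sets is 2·7 − 1 = 13 (so min K = 13/7), attained only by arithmetic progressions.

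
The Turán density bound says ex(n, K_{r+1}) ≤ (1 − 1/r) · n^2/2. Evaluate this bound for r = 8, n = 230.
Turán density bound = (7/8) · 230^2/2 = 92575/4 ≈ 23143.75

Turán's theorem: ex(n, K_{r+1}) is achieved by the complete r-partite Turán graph T(n, r) with parts as balanced as possible, and is at most (1 − 1/r) · n^2/2. For r = 8, n = 230: the density bound is (7/8) · 52900/2 = 92575/4 ≈ 23143.75. The integer-valued extremum is e(T(230, 8)) = 23143, which is strictly less than the density bound 92575/4 since 8 ∤ 230 (the parts of T(230, 8) cannot all be equal).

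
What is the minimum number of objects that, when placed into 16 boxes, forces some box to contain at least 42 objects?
n = (42 − 1)·16 + 1 = 657

By the generalised pigeonhole principle, to guarantee some box contains ≥ r objects we need more than (r − 1) · k objects total. Threshold: n = (r − 1) · k + 1. With r = 42 and k = 16: n = 41 · 16 + 1 = 656 + 1 = 657. For n = 656 = 41 · 16, we can put exactly 41 objects in every box, avoiding 42 in any single one — so 657 is tight.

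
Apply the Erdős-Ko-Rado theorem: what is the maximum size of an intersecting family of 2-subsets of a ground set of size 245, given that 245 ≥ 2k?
max |F| = C(244, 1) = 244

Erdős-Ko-Rado (1961): when n ≥ 2k, max |F| = C(n−1, k−1). The bound is attained by the star {A : i ∈ A} for any fixed i ∈ [n]. Here C(245−1, 2−1) = C(244, 1) = 244.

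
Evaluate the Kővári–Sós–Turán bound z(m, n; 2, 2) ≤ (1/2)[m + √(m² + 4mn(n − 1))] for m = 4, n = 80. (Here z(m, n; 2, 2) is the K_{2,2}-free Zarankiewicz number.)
z(4, 80; 2, 2) ≤ (1/2)[4 + √(4² + 4·4·80·79)] = (1/2)[4 + √101136] = 161.0094

Kővári–Sós–Turán: let r_1, ..., r_4 be the row sums and z = Σ r_i the total number of 1s. Each pair of columns can share at most one row with both entries 1 (else a 2×2 all-ones block appears), so Σ_i C(r_i, 2) ≤ C(80, 2) = 3160. By convexity Σ_i C(r_i, 2) ≥ 4·C(z/4, 2) = z(z − 4)/(2·4), giving z² − 4z − 4·80·79 ≤ 0 and hence z ≤ (1/2)[4 + √(16 + 4·25280)] = (1/2)[4 + √101136] ≈ (1/2)(4 + 318.0189) = 161.0094.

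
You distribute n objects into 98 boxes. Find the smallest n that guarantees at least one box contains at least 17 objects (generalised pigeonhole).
n = (17 − 1)·98 + 1 = 1569

By the generalised pigeonhole principle, to guarantee some box contains ≥ r objects we need more than (r − 1) · k objects total. Threshold: n = (r − 1) · k + 1. With r = 17 and k = 98: n = 16 · 98 + 1 = 1568 + 1 = 1569. For n = 1568 = 16 · 98, we can put exactly 16 objects in every box, avoiding 17 in any single one — so 1569 is tight.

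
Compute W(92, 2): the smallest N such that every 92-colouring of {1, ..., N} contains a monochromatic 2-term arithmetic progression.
W(92, 2) = 92 + 1 = 93

A 2-term AP is any pair of integers, so a monochromatic 2-AP exists iff some colour is used at least twice. With 92 colours, the colouring i ↦ i on {1, ..., 92} uses each colour once, avoiding any monochromatic pair, so W(92, 2) > 92. For {1, ..., 93}, pigeonhole forces two integers of the same colour, which form a monochromatic 2-AP. Hence W(92, 2) = 93.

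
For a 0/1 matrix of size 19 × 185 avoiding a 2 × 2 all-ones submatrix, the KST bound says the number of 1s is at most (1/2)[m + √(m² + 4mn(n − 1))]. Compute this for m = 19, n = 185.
z(19, 185; 2, 2) ≤ (1/2)[19 + √(19² + 4·19·185·184)] = (1/2)[19 + √2587401] = 813.77

Kővári–Sós–Turán: let r_1, ..., r_19 be the row sums and z = Σ r_i the total number of 1s. Each pair of columns can share at most one row with both entries 1 (else a 2×2 all-ones block appears), so Σ_i C(r_i, 2) ≤ C(185, 2) = 17020. By convexity Σ_i C(r_i, 2) ≥ 19·C(z/19, 2) = z(z − 19)/(2·19), giving z² − 19z − 19·185·184 ≤ 0 and hence z ≤ (1/2)[19 + √(361 + 4·646760)] = (1/2)[19 + √2587401] ≈ (1/2)(19 + 1608.54) = 813.77.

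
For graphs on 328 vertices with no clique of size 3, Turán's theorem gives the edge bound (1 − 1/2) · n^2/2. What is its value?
Turán density bound = (1/2) · 328^2/2 = 26896

Turán's theorem: ex(n, K_{r+1}) is achieved by the complete r-partite Turán graph T(n, r) with parts as balanced as possible, and is at most (1 − 1/r) · n^2/2. For r = 2, n = 328: the density bound is (1/2) · 107584/2 = 26896. Since 2 ∣ 328, the Turán graph T(328, 2) has parts of equal size 164, and its edge count e(T(328, 2)) = 26896 attains the density bound exactly.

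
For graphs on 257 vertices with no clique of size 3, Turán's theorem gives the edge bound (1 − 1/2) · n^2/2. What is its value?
Turán density bound = (1/2) · 257^2/2 = 66049/4 ≈ 16512.25

Turán's theorem: ex(n, K_{r+1}) is achieved by the complete r-partite Turán graph T(n, r) with parts as balanced as possible, and is at most (1 − 1/r) · n^2/2. For r = 2, n = 257: the density bound is (1/2) · 66049/2 = 66049/4 ≈ 16512.25. The integer-valued extremum is e(T(257, 2)) = 16512, which is strictly less than the density bound 66049/4 since 2 ∤ 257 (the parts of T(257, 2) cannot all be equal).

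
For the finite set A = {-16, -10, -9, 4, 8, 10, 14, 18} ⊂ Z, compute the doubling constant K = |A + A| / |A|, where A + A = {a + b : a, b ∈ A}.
K = |A + A| / |A| = 30/8 = 15/4

Enumerate A + A = {a + b : a, b ∈ A}. With |A| = 8, there are |A|^2 = 64 ordered sum pairs; collecting distinct values, A + A = {-32, -26, -25, -20, -19, -18, -12, -8, -6, -5, -2, -1, 0, 1, 2, 4, 5, 8, 9, 12, 14, 16, 18, 20, 22, 24, 26, 28, 32, 36}, so |A + A| = 30. Thus K = 30/8 = 15/4. For comparison, the minimum possible |A + A| over all 8-element sets is 2·8 − 1 = 15 (so min K = 15/8), attained only by arithmetic progressions.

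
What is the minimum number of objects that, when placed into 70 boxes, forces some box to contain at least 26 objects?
n = (26 − 1)·70 + 1 = 1751

By the generalised pigeonhole principle, to guarantee some box contains ≥ r objects we need more than (r − 1) · k objects total. Threshold: n = (r − 1) · k + 1. With r = 26 and k = 70: n = 25 · 70 + 1 = 1750 + 1 = 1751. For n = 1750 = 25 · 70, we can put exactly 25 objects in every box, avoiding 26 in any single one — so 1751 is tight.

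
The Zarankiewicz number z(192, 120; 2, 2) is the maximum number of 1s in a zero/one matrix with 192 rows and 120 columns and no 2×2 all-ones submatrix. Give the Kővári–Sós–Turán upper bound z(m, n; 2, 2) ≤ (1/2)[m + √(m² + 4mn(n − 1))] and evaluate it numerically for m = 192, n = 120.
z(192, 120; 2, 2) ≤ (1/2)[192 + √(192² + 4·192·120·119)] = (1/2)[192 + √11003904] = 1754.6066

Kővári–Sós–Turán: let r_1, ..., r_192 be the row sums and z = Σ r_i the total number of 1s. Each pair of columns can share at most one row with both entries 1 (else a 2×2 all-ones block appears), so Σ_i C(r_i, 2) ≤ C(120, 2) = 7140. By convexity Σ_i C(r_i, 2) ≥ 192·C(z/192, 2) = z(z − 192)/(2·192), giving z² − 192z − 192·120·119 ≤ 0 and hence z ≤ (1/2)[192 + √(36864 + 4·2741760)] = (1/2)[192 + √11003904] ≈ (1/2)(192 + 3317.2133) = 1754.6066.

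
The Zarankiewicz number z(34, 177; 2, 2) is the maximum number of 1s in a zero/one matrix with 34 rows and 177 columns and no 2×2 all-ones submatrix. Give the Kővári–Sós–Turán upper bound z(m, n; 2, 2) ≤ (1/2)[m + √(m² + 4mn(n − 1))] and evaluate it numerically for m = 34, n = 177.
z(34, 177; 2, 2) ≤ (1/2)[34 + √(34² + 4·34·177·176)] = (1/2)[34 + √4237828] = 1046.2993

Kővári–Sós–Turán: let r_1, ..., r_34 be the row sums and z = Σ r_i the total number of 1s. Each pair of columns can share at most one row with both entries 1 (else a 2×2 all-ones block appears), so Σ_i C(r_i, 2) ≤ C(177, 2) = 15576. By convexity Σ_i C(r_i, 2) ≥ 34·C(z/34, 2) = z(z − 34)/(2·34), giving z² − 34z − 34·177·176 ≤ 0 and hence z ≤ (1/2)[34 + √(1156 + 4·1059168)] = (1/2)[34 + √4237828] ≈ (1/2)(34 + 2058.5986) = 1046.2993.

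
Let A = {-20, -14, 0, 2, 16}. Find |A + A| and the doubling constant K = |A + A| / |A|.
K = |A + A| / |A| = 14/5

Enumerate A + A = {a + b : a, b ∈ A}. With |A| = 5, there are |A|^2 = 25 ordered sum pairs; collecting distinct values, A + A = {-40, -34, -28, -20, -18, -14, -12, -4, 0, 2, 4, 16, 18, 32}, so |A + A| = 14. Thus K = 14/5. For comparison, the minimum possible |A + A| over all 5-element sets is 2·5 − 1 = 9 (so min K = 9/5), attained only by arithmetic progressions.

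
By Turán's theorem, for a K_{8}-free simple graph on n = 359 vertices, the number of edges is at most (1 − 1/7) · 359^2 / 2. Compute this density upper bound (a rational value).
Turán density bound = (6/7) · 359^2/2 = 386643/7 ≈ 55234.7143

Turán's theorem: ex(n, K_{r+1}) is achieved by the complete r-partite Turán graph T(n, r) with parts as balanced as possible, and is at most (1 − 1/r) · n^2/2. For r = 7, n = 359: the density bound is (6/7) · 128881/2 = 386643/7 ≈ 55234.7143. The integer-valued extremum is e(T(359, 7)) = 55234, which is strictly less than the density bound 386643/7 since 7 ∤ 359 (the parts of T(359, 7) cannot all be equal).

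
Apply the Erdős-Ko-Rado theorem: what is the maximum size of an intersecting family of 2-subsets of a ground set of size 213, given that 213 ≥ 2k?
max |F| = C(212, 1) = 212

Erdős-Ko-Rado (1961): when n ≥ 2k, max |F| = C(n−1, k−1). The bound is attained by the star {A : i ∈ A} for any fixed i ∈ [n]. Here C(213−1, 2−1) = C(212, 1) = 212.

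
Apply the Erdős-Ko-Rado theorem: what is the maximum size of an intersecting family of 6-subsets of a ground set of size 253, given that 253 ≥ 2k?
max |F| = C(252, 5) = 8137369800

The Erdős-Ko-Rado theorem states: for n ≥ 2k, an intersecting family of k-subsets of an n-element set has size at most C(n − 1, k − 1), with equality for 'star' families {A ⊆ [n] : |A| = k, i ∈ A} (fix an element i). For n = 253, k = 6: C(252, 5) = 8137369800.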